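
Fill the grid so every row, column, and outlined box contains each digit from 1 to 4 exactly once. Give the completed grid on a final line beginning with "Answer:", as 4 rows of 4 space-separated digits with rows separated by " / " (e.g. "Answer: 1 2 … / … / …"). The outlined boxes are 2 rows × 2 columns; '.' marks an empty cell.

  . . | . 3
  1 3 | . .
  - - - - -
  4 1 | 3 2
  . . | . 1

Step 1. [r1c1∈{2}] r1c1 is down to just 2, so r1c1=2.
Step 2. [r4c3∈{4}] r4c3 is down to just 4. So r4c3=4.
Step 3. [r4c1∈{3}] nothing but 3 survives at r4c1, so r4c1=3.
Step 4. [r4c2∈{2}] r4c2's peers cover all but 2 ⇒ r4c2=2.
Step 5. [r2c3∈{2}] r2c3's peers cover all but 2. So r2c3=2.
Step 6. [r1c2∈{4}] r1c2 is down to just 4, so r1c2=4.
Step 7. [r1c3∈{1}] r1c3 has the single candidate 1 ⇒ r1c3=1.
Step 8. [r2c4∈{4}] r2c4's peers cover all but 4. So r2c4=4.

Answer: 2 4 1 3 / 1 3 2 4 / 4 1 3 2 / 3 2 4 1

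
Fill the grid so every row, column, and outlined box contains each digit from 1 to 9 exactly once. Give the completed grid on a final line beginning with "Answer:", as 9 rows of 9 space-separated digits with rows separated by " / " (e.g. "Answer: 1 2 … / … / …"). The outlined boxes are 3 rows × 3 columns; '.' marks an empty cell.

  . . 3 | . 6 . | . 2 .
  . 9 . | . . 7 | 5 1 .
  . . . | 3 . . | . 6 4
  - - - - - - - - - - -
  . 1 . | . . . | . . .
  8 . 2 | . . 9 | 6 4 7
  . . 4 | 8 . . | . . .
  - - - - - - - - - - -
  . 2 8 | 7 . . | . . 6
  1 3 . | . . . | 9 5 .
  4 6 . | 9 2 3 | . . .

Step 1. [r5c2∈{5}] only 5 remains possible at r5c2. So r5c2=5.
Step 2. [r6c2∈{7}] only 7 remains possible at r6c2. So r6c2=7.
Step 3. [r4c3∈{6,9}] across col 3, 9 lands solely at r4c3. So r4c3=9.
Step 4. [r5c4∈{1}] only 1 remains possible at r5c4. So r5c4=1.
Step 5. [r1c6∈{1,4,5,8}] row 1 places 1 nowhere but r1c6. So r1c6=1.
Step 6. [r3c2∈{8}] r3c2 has the single candidate 8. So r3c2=8.
Step 7. [r3c7∈{7}] r3c7 is down to just 7, so r3c7=7.
Step 8. [r1c7∈{8}] nothing but 8 survives at r1c7, so r1c7=8.
Step 9. [r8c6∈{4,6,8}] r8c6 is the only open cell in col 6 admitting 8 ⇒ r8c6=8.
Step 10. [r8c5∈{4}] r8c5 has the single candidate 4, so r8c5=4.
Step 11. [r7c6∈{5}] only 5 remains possible at r7c6 ⇒ r7c6=5.
Step 12. [r3c6∈{2}] r3c6 is down to just 2, so r3c6=2.
Step 13. [r4c4∈{2,4,5,6}] in col 4, 2 fits only at r4c4 ⇒ r4c4=2.
Step 14. [r4c7∈{3}] only 3 remains possible at r4c7, so r4c7=3.
Step 15. [r9c7∈{1}] r9c7 is down to just 1 ⇒ r9c7=1.
Step 16. [r6c9∈{1,2,5,9}] 1 has one home in row 6: r6c9, so r6c9=1.
Step 17. [r4c1∈{6}] nothing but 6 survives at r4c1. So r4c1=6.
Step 18. [r3c1∈{5}] only 5 remains possible at r3c1. So r3c1=5.
Step 19. [r9c8∈{7,8}] 7 has one home in col 8: r9c8, so r9c8=7.
Step 20. [r6c5∈{3,5}] row 6 places 5 nowhere but r6c5, so r6c5=5.
Step 21. [r9c9∈{8}] r9c9 has the single candidate 8. So r9c9=8.
Step 22. [r2c4∈{4}] r2c4's peers cover all but 4, so r2c4=4.
Step 23. [r7c1∈{9}] only 9 remains possible at r7c1. So r7c1=9.
Step 24. [r6c7∈{2}] nothing but 2 survives at r6c7 ⇒ r6c7=2.
Step 25. [r4c8∈{8}] r4c8 has the single candidate 8, so r4c8=8.
Step 26. [r7c8∈{3}] r7c8 is down to just 3, so r7c8=3.
Step 27. [r6c1∈{3}] nothing but 3 survives at r6c1, so r6c1=3.
Step 28. [r1c1∈{7}] r1c1 has the single candidate 7. So r1c1=7.
Step 29. [r1c2∈{4}] r1c2 is down to just 4. So r1c2=4.
Step 30. [r8c4∈{6}] r8c4's peers cover all but 6, so r8c4=6.
Step 31. [r4c5∈{7}] only 7 remains possible at r4c5 ⇒ r4c5=7.
Step 32. [r6c8∈{9}] only 9 remains possible at r6c8, so r6c8=9.
Step 33. [r6c6∈{6}] r6c6's peers cover all but 6. So r6c6=6.
Step 34. [r9c3∈{5}] r9c3's peers cover all but 5 ⇒ r9c3=5.
Step 35. [r4c9∈{5}] r4c9's peers cover all but 5, so r4c9=5.
Step 36. [r3c5∈{9}] r3c5 is down to just 9. So r3c5=9.
Step 37. [r8c9∈{2}] r8c9's peers cover all but 2 ⇒ r8c9=2.
Step 38. [r2c9∈{3}] r2c9's peers cover all but 3 ⇒ r2c9=3.
Step 39. [r1c9∈{9}] nothing but 9 survives at r1c9 ⇒ r1c9=9.
Step 40. [r2c1∈{2}] r2c1 has the single candidate 2. So r2c1=2.
Step 41. [r7c7∈{4}] r7c7's peers cover all but 4. So r7c7=4.
Step 42. [r2c5∈{8}] r2c5 has the single candidate 8, so r2c5=8.
Step 43. [r8c3∈{7}] r8c3 has the single candidate 7. So r8c3=7.
Step 44. [r1c4∈{5}] nothing but 5 survives at r1c4 ⇒ r1c4=5.
Step 45. [r4c6∈{4}] nothing but 4 survives at r4c6, so r4c6=4.
Step 46. [r7c5∈{1}] r7c5 is down to just 1, so r7c5=1.
Step 47. [r3c3∈{1}] r3c3 has the single candidate 1 ⇒ r3c3=1.
Step 48. [r2c3∈{6}] only 6 remains possible at r2c3. So r2c3=6.
Step 49. [r5c5∈{3}] r5c5 is down to just 3, so r5c5=3.

Answer: 7 4 3 5 6 1 8 2 9 / 2 9 6 4 8 7 5 1 3 / 5 8 1 3 9 2 7 6 4 / 6 1 9 2 7 4 3 8 5 / 8 5 2 1 3 9 6 4 7 / 3 7 4 8 5 6 2 9 1 / 9 2 8 7 1 5 4 3 6 / 1 3 7 6 4 8 9 5 2 / 4 6 5 9 2 3 1 7 8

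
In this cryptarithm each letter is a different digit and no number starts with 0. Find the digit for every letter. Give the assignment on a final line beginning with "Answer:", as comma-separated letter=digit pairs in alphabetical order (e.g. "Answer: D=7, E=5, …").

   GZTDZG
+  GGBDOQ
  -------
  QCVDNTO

Step 1. [col 1: G + Q ≡ O (mod 10)] column 1 (G + Q ≡ O (mod 10), carry-in 0) doesn't pin O yet; pick O=8 and continue ⇒ O=8.
Step 2. [col 1: G + Q ≡ O (mod 10)] several values work for Q in column 1 (G + Q ≡ O (mod 10), carry-in 0); try Q=1, so Q=1.
Step 3. [col 1: G + Q ≡ O (mod 10)] column 1: given Q=1, O=8, carry-in 0, and digits 1,8 already taken and all letters distinct, G+Q≡O (mod 10) forces G=7. So G=7.
Step 4. [col 2: Z + O ≡ T (mod 10)] several values work for Z in column 2 (Z + O ≡ T (mod 10), carry-in 0); try Z=2 ⇒ Z=2.
Step 5. [col 2: Z + O ≡ T (mod 10)] from column 2 (Z=2, O=8, carry-in 0, digits 1,2,7,8 already taken and all letters distinct): T must equal 0, so T=0.
Step 6. [col 3: D + D ≡ N (mod 10)] column 3 (D + D ≡ N (mod 10), carry-in 1) doesn't pin N yet; pick N=3 and continue ⇒ N=3.
Step 7. [col 3: D + D ≡ N (mod 10)] column 3: given N=3, carry-in 1, and digits 0,1,2,3,7,8 already taken and all letters distinct, D+D≡N (mod 10) forces D=6 ⇒ D=6.
Step 8. [col 4: T + B ≡ D (mod 10)] in column 4 we have T+B≡D with carry-in 1; given T=0, D=6 and digits 0,1,2,3,6,7,8 already taken and all letters distinct, that pins B to 5 ⇒ B=5.
Step 9. [col 5: Z + G ≡ V (mod 10)] in column 5 we have Z+G≡V with carry-in 0; given Z=2, G=7 and digits 0,1,2,3,5,6,7,8 already taken and all letters distinct, that pins V to 9. So V=9.
Step 10. [col 6: G + G ≡ C (mod 10)] column 6: given G=7, carry-in 0, and digits 0,1,2,3,5,6,7,8,9 already taken and all letters distinct, G+G≡C (mod 10) forces C=4, so C=4.

Answer: B=5, C=4, D=6, G=7, N=3, O=8, Q=1, T=0, V=9, Z=2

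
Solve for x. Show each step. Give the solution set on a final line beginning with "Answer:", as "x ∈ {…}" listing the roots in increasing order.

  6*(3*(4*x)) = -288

Step 1. [6*(3*(4*x)) = -288] 6·(inner) — divide through by 6. So div: 3*(4*x) = -48.
Step 2. [3*(4*x) = -48] LHS = 3·(…); ÷3 both sides ⇒ div: 4*x = -16.
Step 3. [4*x = -16] divide by the outer 4. So div: x = -4.

Answer: x ∈ {-4}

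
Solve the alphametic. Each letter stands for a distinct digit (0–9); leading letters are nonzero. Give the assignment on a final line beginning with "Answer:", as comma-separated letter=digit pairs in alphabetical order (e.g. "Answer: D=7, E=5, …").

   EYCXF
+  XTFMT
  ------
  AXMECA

Step 1. [col 1: F + T ≡ A (mod 10)] column 1 (F + T ≡ A (mod 10), carry-in 0) doesn't pin T yet; pick T=8 and continue, so T=8.
Step 2. [col 1: F + T ≡ A (mod 10)] several values work for A in column 1 (F + T ≡ A (mod 10), carry-in 0); try A=1, so A=1.
Step 3. [col 1: F + T ≡ A (mod 10)] column 1: given T=8, A=1, carry-in 0, and digits 1,8 already taken and all letters distinct, F+T≡A (mod 10) forces F=3 ⇒ F=3.
Step 4. [col 2: X + M ≡ C (mod 10)] column 2 (X + M ≡ C (mod 10), carry-in 1) doesn't pin X yet; pick X=5 and continue. So X=5.
Step 5. [col 2: X + M ≡ C (mod 10)] column 2 (X + M ≡ C (mod 10), carry-in 1) doesn't pin M yet; pick M=0 and continue, so M=0.
Step 6. [col 2: X + M ≡ C (mod 10)] from column 2 (X=5, M=0, carry-in 1, digits 0,1,3,5,8 already taken and all letters distinct): C must equal 6 ⇒ C=6.
Step 7. [col 3: C + F ≡ E (mod 10)] column 3 reads C+F+carry(0)=E with C=6, F=3; with digits 0,1,3,5,6,8 already taken and all letters distinct, the only value for E is 9 ⇒ E=9.
Step 8. [col 4: Y + T ≡ M (mod 10)] column 4: given T=8, M=0, carry-in 0, and digits 0,1,3,5,6,8,9 already taken and all letters distinct, Y+T≡M (mod 10) forces Y=2 ⇒ Y=2.

Answer: A=1, C=6, E=9, F=3, M=0, T=8, X=5, Y=2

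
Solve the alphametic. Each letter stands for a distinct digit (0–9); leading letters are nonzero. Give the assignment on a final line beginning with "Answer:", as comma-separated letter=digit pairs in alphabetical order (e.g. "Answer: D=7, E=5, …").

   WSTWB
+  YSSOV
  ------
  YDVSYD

Step 1. [col 1: B + V ≡ D (mod 10)] several values work for D in column 1 (B + V ≡ D (mod 10), carry-in 0); try D=0, so D=0.
Step 2. [col 1: B + V ≡ D (mod 10)] column 1 (B + V ≡ D (mod 10), carry-in 0) doesn't pin B yet; pick B=7 and continue ⇒ B=7.
Step 3. [col 1: B + V ≡ D (mod 10)] in column 1 we have B+V≡D with carry-in 0; given B=7, D=0 and digits 0,7 already taken and all letters distinct, that pins V to 3. So V=3.
Step 4. [col 2: W + O ≡ Y (mod 10)] Y=1 is one option consistent with column 2 (W + O ≡ Y (mod 10), carry-in 1) — take it. So Y=1.
Step 5. [col 2: W + O ≡ Y (mod 10)] no forcing yet in column 2 (carry-in 1); W=8 is free and consistent — try it. So W=8.
Step 6. [col 2: W + O ≡ Y (mod 10)] from column 2 (W=8, Y=1, carry-in 1, digits 0,1,3,7,8 already taken and all letters distinct): O must equal 2. So O=2.
Step 7. [col 3: T + S ≡ S (mod 10)] column 3 reads T+S+carry(1)=S with nothing yet; with digits 0,1,2,3,7,8 already taken and all letters distinct, the only value for T is 9, so T=9.
Step 8. [col 3: T + S ≡ S (mod 10)] no forcing yet in column 3 (carry-in 1); S=6 is free and consistent — try it ⇒ S=6.

Answer: B=7, D=0, O=2, S=6, T=9, V=3, W=8, Y=1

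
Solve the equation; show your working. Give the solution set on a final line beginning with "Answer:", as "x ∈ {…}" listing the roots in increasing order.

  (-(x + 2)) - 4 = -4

Step 1. [(-(x + 2)) - 4 = -4] peel the -4: add 4 from each side ⇒ sub: -(x + 2) = 0.
Step 2. [-(x + 2) = 0] flip signs both sides ⇒ neg: x + 2 = 0.
Step 3. [x + 2 = 0] 2 comes off first (subtract 2). So sub: x = -2.

Answer: x ∈ {-2}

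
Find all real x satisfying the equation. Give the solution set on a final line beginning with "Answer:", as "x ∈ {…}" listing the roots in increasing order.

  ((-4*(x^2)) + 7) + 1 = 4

Step 1. [((-4*(x^2)) + 7) + 1 = 4] subtract 1: x sits inside (… + 1). So sub: (-4*(x^2)) + 7 = 3.
Step 2. [(-4*(x^2)) + 7 = 3] subtract 7: x sits inside (… + 7). So sub: -4*(x^2) = -4.
Step 3. [-4*(x^2) = -4] LHS = -4·(…); ÷-4 both sides. So div: x^2 = 1.
Step 4. [x^2 = 1] √ both sides: 1 ≥ 0 gives two branches ⇒ sqrt: x = 1 or -1.

Answer: x ∈ {-1, 1}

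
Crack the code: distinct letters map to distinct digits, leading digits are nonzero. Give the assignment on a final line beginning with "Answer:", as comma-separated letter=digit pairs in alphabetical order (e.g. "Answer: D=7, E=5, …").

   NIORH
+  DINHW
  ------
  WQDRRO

Step 1. [col 1: H + W ≡ O (mod 10)] column 1 (H + W ≡ O (mod 10), carry-in 0) doesn't pin O yet; pick O=0 and continue. So O=0.
Step 2. [col 1: H + W ≡ O (mod 10)] W=1 is one option consistent with column 1 (H + W ≡ O (mod 10), carry-in 0) — take it. So W=1.
Step 3. [col 1: H + W ≡ O (mod 10)] column 1: given W=1, O=0, carry-in 0, and digits 0,1 already taken and all letters distinct, H+W≡O (mod 10) forces H=9, so H=9.
Step 4. [col 2: R + H ≡ R (mod 10)] no forcing yet in column 2 (carry-in 1); R=6 is free and consistent — try it ⇒ R=6.
Step 5. [col 3: O + N ≡ R (mod 10)] in column 3 we have O+N≡R with carry-in 1; given O=0, R=6 and digits 0,1,6,9 already taken and all letters distinct, that pins N to 5 ⇒ N=5.
Step 6. [col 4: I + I ≡ D (mod 10)] several values work for D in column 4 (I + I ≡ D (mod 10), carry-in 0); try D=8 ⇒ D=8.
Step 7. [col 4: I + I ≡ D (mod 10)] column 4 reads I+I+carry(0)=D with D=8; with digits 0,1,5,6,8,9 already taken and all letters distinct, the only value for I is 4, so I=4.
Step 8. [col 5: N + D ≡ Q (mod 10)] column 5: given N=5, D=8, carry-in 0, and digits 0,1,4,5,6,8,9 already taken and all letters distinct, N+D≡Q (mod 10) forces Q=3, so Q=3.

Answer: D=8, H=9, I=4, N=5, O=0, Q=3, R=6, W=1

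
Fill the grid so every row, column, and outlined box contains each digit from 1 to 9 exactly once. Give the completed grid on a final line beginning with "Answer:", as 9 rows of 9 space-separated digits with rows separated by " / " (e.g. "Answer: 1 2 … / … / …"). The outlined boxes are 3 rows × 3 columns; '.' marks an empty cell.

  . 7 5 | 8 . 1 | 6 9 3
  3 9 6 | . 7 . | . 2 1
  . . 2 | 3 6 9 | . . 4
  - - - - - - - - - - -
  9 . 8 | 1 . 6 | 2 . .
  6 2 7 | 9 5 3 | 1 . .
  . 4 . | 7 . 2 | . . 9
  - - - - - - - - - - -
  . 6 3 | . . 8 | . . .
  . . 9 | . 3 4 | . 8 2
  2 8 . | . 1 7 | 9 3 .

Step 1. [r7c7∈{4,5,7}] r7c7 is the only open cell in col 7 admitting 4, so r7c7=4.
Step 2. [r7c8∈{1,5,7}] in col 8, 1 fits only at r7c8 ⇒ r7c8=1.
Step 3. [r2c7∈{5,8}] across row 2, 8 lands solely at r2c7 ⇒ r2c7=8.
Step 4. [r8c4∈{5,6}] r8c4 is the only open cell in row 8 admitting 6. So r8c4=6.
Step 5. [r9c4∈{5}] r9c4 is down to just 5. So r9c4=5.
Step 6. [r4c5∈{4}] only 4 remains possible at r4c5. So r4c5=4.
Step 7. [r3c2∈{1}] only 1 remains possible at r3c2, so r3c2=1.
Step 8. [r8c2∈{5}] only 5 remains possible at r8c2, so r8c2=5.
Step 9. [r6c1∈{1,5}] col 1 places 5 nowhere but r6c1, so r6c1=5.
Step 10. [r8c7∈{7}] r8c7 has the single candidate 7, so r8c7=7.
Step 11. [r3c8∈{5,7}] across row 3, 7 lands solely at r3c8 ⇒ r3c8=7.
Step 12. [r7c5∈{2,9}] in row 7, 9 fits only at r7c5, so r7c5=9.
Step 13. [r7c9∈{5}] r7c9's peers cover all but 5, so r7c9=5.
Step 14. [r4c8∈{5}] only 5 remains possible at r4c8, so r4c8=5.
Step 15. [r1c5∈{2}] nothing but 2 survives at r1c5, so r1c5=2.
Step 16. [r1c1∈{4}] r1c1 is down to just 4. So r1c1=4.
Step 17. [r9c9∈{6}] r9c9 has the single candidate 6 ⇒ r9c9=6.
Step 18. [r7c4∈{2}] nothing but 2 survives at r7c4. So r7c4=2.
Step 19. [r7c1∈{7}] r7c1 is down to just 7, so r7c1=7.
Step 20. [r3c7∈{5}] nothing but 5 survives at r3c7 ⇒ r3c7=5.
Step 21. [r5c9∈{8}] r5c9 is down to just 8. So r5c9=8.
Step 22. [r2c6∈{5}] r2c6 is down to just 5 ⇒ r2c6=5.
Step 23. [r6c5∈{8}] r6c5's peers cover all but 8, so r6c5=8.
Step 24. [r9c3∈{4}] only 4 remains possible at r9c3 ⇒ r9c3=4.
Step 25. [r6c8∈{6}] nothing but 6 survives at r6c8. So r6c8=6.
Step 26. [r4c9∈{7}] nothing but 7 survives at r4c9 ⇒ r4c9=7.
Step 27. [r6c3∈{1}] r6c3 is down to just 1. So r6c3=1.
Step 28. [r2c4∈{4}] only 4 remains possible at r2c4 ⇒ r2c4=4.
Step 29. [r3c1∈{8}] r3c1's peers cover all but 8 ⇒ r3c1=8.
Step 30. [r8c1∈{1}] r8c1 is down to just 1. So r8c1=1.
Step 31. [r5c8∈{4}] only 4 remains possible at r5c8, so r5c8=4.
Step 32. [r4c2∈{3}] r4c2 is down to just 3 ⇒ r4c2=3.
Step 33. [r6c7∈{3}] nothing but 3 survives at r6c7. So r6c7=3.

Answer: 4 7 5 8 2 1 6 9 3 / 3 9 6 4 7 5 8 2 1 / 8 1 2 3 6 9 5 7 4 / 9 3 8 1 4 6 2 5 7 / 6 2 7 9 5 3 1 4 8 / 5 4 1 7 8 2 3 6 9 / 7 6 3 2 9 8 4 1 5 / 1 5 9 6 3 4 7 8 2 / 2 8 4 5 1 7 9 3 6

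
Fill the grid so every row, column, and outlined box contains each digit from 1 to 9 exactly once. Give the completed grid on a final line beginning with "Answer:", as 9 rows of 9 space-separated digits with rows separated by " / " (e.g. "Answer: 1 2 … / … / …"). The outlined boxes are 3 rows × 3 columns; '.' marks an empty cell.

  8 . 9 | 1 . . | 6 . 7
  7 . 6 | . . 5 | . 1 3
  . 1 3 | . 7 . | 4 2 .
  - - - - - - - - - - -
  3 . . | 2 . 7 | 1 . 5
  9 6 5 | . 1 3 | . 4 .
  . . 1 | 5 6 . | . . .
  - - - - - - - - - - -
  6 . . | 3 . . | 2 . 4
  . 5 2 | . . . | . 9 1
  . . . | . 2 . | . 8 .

Step 1. [r5c4∈{8}] r5c4 has the single candidate 8 ⇒ r5c4=8.
Step 2. [r8c1∈{4}] r8c1 is down to just 4 ⇒ r8c1=4.
Step 3. [r6c2∈{2,4,7,8}] 7 has one home in box 4: r6c2, so r6c2=7.
Step 4. [r4c5∈{4,9}] 9 has one home in row 4: r4c5, so r4c5=9.
Step 5. [r7c8∈{5,7}] 7 has one home in col 8: r7c8, so r7c8=7.
Step 6. [r8c5∈{8}] r8c5's peers cover all but 8. So r8c5=8.
Step 7. [r2c5∈{4}] r2c5 has the single candidate 4, so r2c5=4.
Step 8. [r2c4∈{9}] only 9 remains possible at r2c4 ⇒ r2c4=9.
Step 9. [r8c6∈{6}] r8c6 is down to just 6 ⇒ r8c6=6.
Step 10. [r6c7∈{3,8,9}] r6c7 is the only open cell in col 7 admitting 9 ⇒ r6c7=9.
Step 11. [r7c6∈{1,9}] across row 7, 1 lands solely at r7c6, so r7c6=1.
Step 12. [r9c4∈{4,7}] in col 4, 4 fits only at r9c4, so r9c4=4.
Step 13. [r9c2∈{3,9}] r9c2 is the only open cell in col 2 admitting 3, so r9c2=3.
Step 14. [r7c3∈{8}] only 8 remains possible at r7c3, so r7c3=8.
Step 15. [r1c2∈{2,4}] row 1 places 4 nowhere but r1c2, so r1c2=4.
Step 16. [r6c9∈{2,8}] r6c9 is the only open cell in row 6 admitting 8, so r6c9=8.
Step 17. [r9c3∈{7}] r9c3's peers cover all but 7 ⇒ r9c3=7.
Step 18. [r9c6∈{9}] r9c6's peers cover all but 9. So r9c6=9.
Step 19. [r7c5∈{5}] r7c5 has the single candidate 5, so r7c5=5.
Step 20. [r1c8∈{5}] r1c8's peers cover all but 5 ⇒ r1c8=5.
Step 21. [r2c2∈{2}] r2c2 is down to just 2 ⇒ r2c2=2.
Step 22. [r3c4∈{6}] r3c4's peers cover all but 6 ⇒ r3c4=6.
Step 23. [r8c7∈{3}] nothing but 3 survives at r8c7, so r8c7=3.
Step 24. [r1c6∈{2}] r1c6 has the single candidate 2 ⇒ r1c6=2.
Step 25. [r4c8∈{6}] r4c8 has the single candidate 6 ⇒ r4c8=6.
Step 26. [r7c2∈{9}] only 9 remains possible at r7c2. So r7c2=9.
Step 27. [r5c7∈{7}] only 7 remains possible at r5c7. So r5c7=7.
Step 28. [r4c3∈{4}] r4c3 has the single candidate 4. So r4c3=4.
Step 29. [r6c6∈{4}] r6c6's peers cover all but 4 ⇒ r6c6=4.
Step 30. [r9c1∈{1}] r9c1 has the single candidate 1, so r9c1=1.
Step 31. [r6c8∈{3}] only 3 remains possible at r6c8 ⇒ r6c8=3.
Step 32. [r2c7∈{8}] r2c7 is down to just 8, so r2c7=8.
Step 33. [r9c9∈{6}] r9c9 has the single candidate 6, so r9c9=6.
Step 34. [r3c6∈{8}] only 8 remains possible at r3c6, so r3c6=8.
Step 35. [r3c1∈{5}] r3c1 has the single candidate 5, so r3c1=5.
Step 36. [r3c9∈{9}] r3c9 has the single candidate 9 ⇒ r3c9=9.
Step 37. [r4c2∈{8}] r4c2's peers cover all but 8 ⇒ r4c2=8.
Step 38. [r1c5∈{3}] only 3 remains possible at r1c5, so r1c5=3.
Step 39. [r5c9∈{2}] r5c9 has the single candidate 2 ⇒ r5c9=2.
Step 40. [r8c4∈{7}] r8c4's peers cover all but 7 ⇒ r8c4=7.
Step 41. [r6c1∈{2}] r6c1 has the single candidate 2, so r6c1=2.
Step 42. [r9c7∈{5}] nothing but 5 survives at r9c7, so r9c7=5.

Answer: 8 4 9 1 3 2 6 5 7 / 7 2 6 9 4 5 8 1 3 / 5 1 3 6 7 8 4 2 9 / 3 8 4 2 9 7 1 6 5 / 9 6 5 8 1 3 7 4 2 / 2 7 1 5 6 4 9 3 8 / 6 9 8 3 5 1 2 7 4 / 4 5 2 7 8 6 3 9 1 / 1 3 7 4 2 9 5 8 6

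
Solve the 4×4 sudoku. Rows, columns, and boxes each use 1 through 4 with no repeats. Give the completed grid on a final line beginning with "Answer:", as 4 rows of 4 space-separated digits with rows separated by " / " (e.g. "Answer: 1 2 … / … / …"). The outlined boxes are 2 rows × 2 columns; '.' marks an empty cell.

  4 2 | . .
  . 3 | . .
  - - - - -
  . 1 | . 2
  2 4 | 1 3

Step 1. [r2c4∈{1,4}] r2c4 is the only open cell in col 4 admitting 4. So r2c4=4.
Step 2. [r1c4∈{1}] only 1 remains possible at r1c4, so r1c4=1.
Step 3. [r2c3∈{2}] r2c3 has the single candidate 2 ⇒ r2c3=2.
Step 4. [r3c3∈{4}] r3c3's peers cover all but 4, so r3c3=4.
Step 5. [r3c1∈{3}] r3c1 is down to just 3. So r3c1=3.
Step 6. [r2c1∈{1}] r2c1 has the single candidate 1 ⇒ r2c1=1.
Step 7. [r1c3∈{3}] only 3 remains possible at r1c3 ⇒ r1c3=3.

Answer: 4 2 3 1 / 1 3 2 4 / 3 1 4 2 / 2 4 1 3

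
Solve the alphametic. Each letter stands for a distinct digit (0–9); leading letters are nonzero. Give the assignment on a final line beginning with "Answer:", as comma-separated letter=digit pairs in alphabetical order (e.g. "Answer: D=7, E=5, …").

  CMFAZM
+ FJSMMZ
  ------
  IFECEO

Step 1. [col 1: M + Z ≡ O (mod 10)] no forcing yet in column 1 (carry-in 0); M=8 is free and consistent — try it. So M=8.
Step 2. [col 1: M + Z ≡ O (mod 10)] column 1 (M + Z ≡ O (mod 10), carry-in 0) doesn't pin Z yet; pick Z=2 and continue ⇒ Z=2.
Step 3. [col 1: M + Z ≡ O (mod 10)] from column 1 (M=8, Z=2, carry-in 0, digits 2,8 already taken and all letters distinct): O must equal 0 ⇒ O=0.
Step 4. [col 2: Z + M ≡ E (mod 10)] in column 2 we have Z+M≡E with carry-in 1; given Z=2, M=8 and digits 0,2,8 already taken and all letters distinct, that pins E to 1 ⇒ E=1.
Step 5. [col 3: A + M ≡ C (mod 10)] several values work for C in column 3 (A + M ≡ C (mod 10), carry-in 1); try C=5. So C=5.
Step 6. [col 3: A + M ≡ C (mod 10)] from column 3 (M=8, C=5, carry-in 1, digits 0,1,2,5,8 already taken and all letters distinct): A must equal 6. So A=6.
Step 7. [col 4: F + S ≡ E (mod 10)] no forcing yet in column 4 (carry-in 1); F=3 is free and consistent — try it. So F=3.
Step 8. [col 4: F + S ≡ E (mod 10)] column 4 reads F+S+carry(1)=E with F=3, E=1; with digits 0,1,2,3,5,6,8 already taken and all letters distinct, the only value for S is 7. So S=7.
Step 9. [col 5: M + J ≡ F (mod 10)] column 5: given M=8, F=3, carry-in 1, and digits 0,1,2,3,5,6,7,8 already taken and all letters distinct, M+J≡F (mod 10) forces J=4, so J=4.
Step 10. [col 6: C + F ≡ I (mod 10)] column 6: given C=5, F=3, carry-in 1, and digits 0,1,2,3,4,5,6,7,8 already taken and all letters distinct, C+F≡I (mod 10) forces I=9. So I=9.

Answer: A=6, C=5, E=1, F=3, I=9, J=4, M=8, O=0, S=7, Z=2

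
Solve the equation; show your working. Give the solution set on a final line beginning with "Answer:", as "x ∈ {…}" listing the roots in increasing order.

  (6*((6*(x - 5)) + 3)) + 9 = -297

Step 1. [(6*((6*(x - 5)) + 3)) + 9 = -297] subtract 9: x sits inside (… + 9). So sub: 6*((6*(x - 5)) + 3) = -306.
Step 2. [6*((6*(x - 5)) + 3) = -306] divide by the outer 6, so div: (6*(x - 5)) + 3 = -51.
Step 3. [(6*(x - 5)) + 3 = -51] the outer +3 inverts by subtracting 3 ⇒ sub: 6*(x - 5) = -54.
Step 4. [6*(x - 5) = -54] leading coefficient 6: divide by 6. So div: x - 5 = -9.
Step 5. [x - 5 = -9] peel the -5: add 5 from each side. So sub: x = -4.

Answer: x ∈ {-4}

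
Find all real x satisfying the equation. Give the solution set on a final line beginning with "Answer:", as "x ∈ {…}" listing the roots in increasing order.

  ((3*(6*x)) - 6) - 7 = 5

Step 1. [((3*(6*x)) - 6) - 7 = 5] add 7: x sits inside (… - 7) ⇒ sub: (3*(6*x)) - 6 = 12.
Step 2. [(3*(6*x)) - 6 = 12] 3 divides every term; factor it out, so factor: (6*x) - 2 = 4.
Step 3. [(6*x) - 2 = 4] 2 comes off first (add 2), so sub: 6*x = 6.
Step 4. [6*x = 6] leading coefficient 6: divide by 6. So div: x = 1.

Answer: x ∈ {1}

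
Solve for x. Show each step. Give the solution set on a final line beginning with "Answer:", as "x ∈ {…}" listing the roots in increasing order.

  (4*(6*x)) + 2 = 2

Step 1. [(4*(6*x)) + 2 = 2] the outer +2 inverts by subtracting 2, so sub: 4*(6*x) = 0.
Step 2. [4*(6*x) = 0] 4 out front; divide by 4. So div: 6*x = 0.
Step 3. [6*x = 0] divide by the outer 6. So div: x = 0.

Answer: x ∈ {0}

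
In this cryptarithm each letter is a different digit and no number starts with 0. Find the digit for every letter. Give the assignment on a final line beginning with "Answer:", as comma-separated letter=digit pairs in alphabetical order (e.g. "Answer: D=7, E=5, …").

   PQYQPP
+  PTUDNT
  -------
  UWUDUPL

Step 1. [col 1: P + T ≡ L (mod 10)] column 1 (P + T ≡ L (mod 10), carry-in 0) doesn't pin L yet; pick L=3 and continue, so L=3.
Step 2. [col 1: P + T ≡ L (mod 10)] several values work for P in column 1 (P + T ≡ L (mod 10), carry-in 0); try P=8, so P=8.
Step 3. [U] U is the leading digit of a 7-digit sum of two 6-digit numbers; the final carry is exactly 1 ⇒ U=1.
Step 4. [col 1: P + T ≡ L (mod 10)] column 1 reads P+T+carry(0)=L with P=8, L=3; with digits 1,3,8 already taken and all letters distinct, the only value for T is 5. So T=5.
Step 5. [col 2: P + N ≡ P (mod 10)] from column 2 (P=8, carry-in 1, digits 1,3,5,8 already taken and all letters distinct): N must equal 9. So N=9.
Step 6. [col 3: Q + D ≡ U (mod 10)] no forcing yet in column 3 (carry-in 1); D=4 is free and consistent — try it, so D=4.
Step 7. [col 3: Q + D ≡ U (mod 10)] in column 3 we have Q+D≡U with carry-in 1; given D=4, U=1 and digits 1,3,4,5,8,9 already taken and all letters distinct, that pins Q to 6 ⇒ Q=6.
Step 8. [col 4: Y + U ≡ D (mod 10)] column 4: given U=1, D=4, carry-in 1, and digits 1,3,4,5,6,8,9 already taken and all letters distinct, Y+U≡D (mod 10) forces Y=2, so Y=2.
Step 9. [col 6: P + P ≡ W (mod 10)] from column 6 (P=8, carry-in 1, digits 1,2,3,4,5,6,8,9 already taken and all letters distinct): W must equal 7. So W=7.

Answer: D=4, L=3, N=9, P=8, Q=6, T=5, U=1, W=7, Y=2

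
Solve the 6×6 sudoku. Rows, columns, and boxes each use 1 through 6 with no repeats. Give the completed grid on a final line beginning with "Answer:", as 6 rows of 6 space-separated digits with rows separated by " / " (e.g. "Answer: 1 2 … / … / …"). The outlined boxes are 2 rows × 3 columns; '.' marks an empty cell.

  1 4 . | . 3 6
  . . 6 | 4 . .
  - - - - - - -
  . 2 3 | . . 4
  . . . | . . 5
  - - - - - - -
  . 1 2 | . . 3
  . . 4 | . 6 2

Step 1. [r3c5∈{1}] nothing but 1 survives at r3c5, so r3c5=1.
Step 2. [r5c4∈{5}] r5c4's peers cover all but 5, so r5c4=5.
Step 3. [r2c5∈{2,5}] col 5 places 5 nowhere but r2c5, so r2c5=5.
Step 4. [r4c2∈{6}] r4c2 is down to just 6, so r4c2=6.
Step 5. [r6c2∈{3,5}] in col 2, 5 fits only at r6c2 ⇒ r6c2=5.
Step 6. [r4c5∈{2}] r4c5 is down to just 2, so r4c5=2.
Step 7. [r2c2∈{3}] r2c2's peers cover all but 3 ⇒ r2c2=3.
Step 8. [r3c1∈{5}] r3c1's peers cover all but 5 ⇒ r3c1=5.
Step 9. [r6c4∈{1}] r6c4 has the single candidate 1, so r6c4=1.
Step 10. [r6c1∈{3}] r6c1's peers cover all but 3. So r6c1=3.
Step 11. [r2c6∈{1}] nothing but 1 survives at r2c6. So r2c6=1.
Step 12. [r5c1∈{6}] r5c1 has the single candidate 6, so r5c1=6.
Step 13. [r2c1∈{2}] nothing but 2 survives at r2c1 ⇒ r2c1=2.
Step 14. [r4c4∈{3}] r4c4 has the single candidate 3, so r4c4=3.
Step 15. [r4c1∈{4}] r4c1's peers cover all but 4. So r4c1=4.
Step 16. [r5c5∈{4}] r5c5 is down to just 4 ⇒ r5c5=4.
Step 17. [r3c4∈{6}] r3c4 has the single candidate 6, so r3c4=6.
Step 18. [r4c3∈{1}] r4c3 is down to just 1. So r4c3=1.
Step 19. [r1c3∈{5}] only 5 remains possible at r1c3. So r1c3=5.
Step 20. [r1c4∈{2}] only 2 remains possible at r1c4 ⇒ r1c4=2.

Answer: 1 4 5 2 3 6 / 2 3 6 4 5 1 / 5 2 3 6 1 4 / 4 6 1 3 2 5 / 6 1 2 5 4 3 / 3 5 4 1 6 2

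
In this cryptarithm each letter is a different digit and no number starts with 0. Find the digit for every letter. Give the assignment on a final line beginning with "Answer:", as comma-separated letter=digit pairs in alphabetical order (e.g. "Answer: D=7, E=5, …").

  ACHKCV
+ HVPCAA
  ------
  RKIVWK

Step 1. [col 1: V + A ≡ K (mod 10)] no forcing yet in column 1 (carry-in 0); K=2 is free and consistent — try it ⇒ K=2.
Step 2. [col 1: V + A ≡ K (mod 10)] column 1 (V + A ≡ K (mod 10), carry-in 0) doesn't pin A yet; pick A=5 and continue ⇒ A=5.
Step 3. [col 1: V + A ≡ K (mod 10)] column 1 reads V+A+carry(0)=K with A=5, K=2; with digits 2,5 already taken and all letters distinct, the only value for V is 7. So V=7.
Step 4. [col 2: C + A ≡ W (mod 10)] column 2 (C + A ≡ W (mod 10), carry-in 1) doesn't pin C yet; pick C=4 and continue. So C=4.
Step 5. [col 2: C + A ≡ W (mod 10)] from column 2 (C=4, A=5, carry-in 1, digits 2,4,5,7 already taken and all letters distinct): W must equal 0. So W=0.
Step 6. [col 4: H + P ≡ I (mod 10)] several values work for P in column 4 (H + P ≡ I (mod 10), carry-in 0); try P=8 ⇒ P=8.
Step 7. [col 4: H + P ≡ I (mod 10)] no forcing yet in column 4 (carry-in 0); H=3 is free and consistent — try it. So H=3.
Step 8. [col 4: H + P ≡ I (mod 10)] from column 4 (H=3, P=8, carry-in 0, digits 0,2,3,4,5,7,8 already taken and all letters distinct): I must equal 1 ⇒ I=1.
Step 9. [col 6: A + H ≡ R (mod 10)] from column 6 (A=5, H=3, carry-in 1, digits 0,1,2,3,4,5,7,8 already taken and all letters distinct): R must equal 9, so R=9.

Answer: A=5, C=4, H=3, I=1, K=2, P=8, R=9, V=7, W=0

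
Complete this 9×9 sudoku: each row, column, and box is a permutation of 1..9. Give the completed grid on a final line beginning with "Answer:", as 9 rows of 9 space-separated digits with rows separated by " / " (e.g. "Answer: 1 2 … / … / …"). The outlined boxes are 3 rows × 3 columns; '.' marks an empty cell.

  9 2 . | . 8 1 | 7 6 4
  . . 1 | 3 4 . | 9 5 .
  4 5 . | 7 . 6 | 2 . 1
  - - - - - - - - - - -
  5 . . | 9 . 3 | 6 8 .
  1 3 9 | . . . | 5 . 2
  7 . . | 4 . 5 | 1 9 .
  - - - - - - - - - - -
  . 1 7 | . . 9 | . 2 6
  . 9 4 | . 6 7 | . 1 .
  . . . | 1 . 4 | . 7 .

Step 1. [r9c3∈{2,3,5,6,8}] across col 3, 5 lands solely at r9c3, so r9c3=5.
Step 2. [r2c9∈{8}] r2c9 has the single candidate 8, so r2c9=8.
Step 3. [r8c4∈{2,5,8}] col 4 places 2 nowhere but r8c4 ⇒ r8c4=2.
Step 4. [r7c4∈{5,8}] in box 8, 8 fits only at r7c4. So r7c4=8.
Step 5. [r7c1∈{3}] r7c1 is down to just 3 ⇒ r7c1=3.
Step 6. [r6c3∈{2,6,8}] r6c3 is the only open cell in col 3 admitting 6, so r6c3=6.
Step 7. [r8c1∈{8}] r8c1 is down to just 8. So r8c1=8.
Step 8. [r8c7∈{3}] r8c7 has the single candidate 3 ⇒ r8c7=3.
Step 9. [r4c5∈{1,2,7}] in row 4, 1 fits only at r4c5 ⇒ r4c5=1.
Step 10. [r9c2∈{6}] only 6 remains possible at r9c2, so r9c2=6.
Step 11. [r3c3∈{3,8}] across row 3, 8 lands solely at r3c3. So r3c3=8.
Step 12. [r6c2∈{8}] r6c2's peers cover all but 8. So r6c2=8.
Step 13. [r7c7∈{4}] nothing but 4 survives at r7c7. So r7c7=4.
Step 14. [r2c1∈{6}] r2c1's peers cover all but 6 ⇒ r2c1=6.
Step 15. [r9c9∈{9}] r9c9 has the single candidate 9. So r9c9=9.
Step 16. [r2c6∈{2}] r2c6's peers cover all but 2, so r2c6=2.
Step 17. [r5c8∈{4}] r5c8's peers cover all but 4, so r5c8=4.
Step 18. [r3c5∈{9}] nothing but 9 survives at r3c5 ⇒ r3c5=9.
Step 19. [r1c3∈{3}] r1c3 is down to just 3. So r1c3=3.
Step 20. [r4c2∈{4}] nothing but 4 survives at r4c2. So r4c2=4.
Step 21. [r3c8∈{3}] r3c8 has the single candidate 3. So r3c8=3.
Step 22. [r4c9∈{7}] r4c9 is down to just 7 ⇒ r4c9=7.
Step 23. [r5c5∈{7}] r5c5's peers cover all but 7. So r5c5=7.
Step 24. [r7c5∈{5}] nothing but 5 survives at r7c5 ⇒ r7c5=5.
Step 25. [r1c4∈{5}] r1c4 has the single candidate 5, so r1c4=5.
Step 26. [r6c9∈{3}] nothing but 3 survives at r6c9 ⇒ r6c9=3.
Step 27. [r5c6∈{8}] r5c6 has the single candidate 8. So r5c6=8.
Step 28. [r6c5∈{2}] r6c5 is down to just 2, so r6c5=2.
Step 29. [r5c4∈{6}] r5c4 is down to just 6. So r5c4=6.
Step 30. [r9c5∈{3}] r9c5's peers cover all but 3 ⇒ r9c5=3.
Step 31. [r9c7∈{8}] r9c7 is down to just 8, so r9c7=8.
Step 32. [r9c1∈{2}] only 2 remains possible at r9c1 ⇒ r9c1=2.
Step 33. [r2c2∈{7}] r2c2 is down to just 7 ⇒ r2c2=7.
Step 34. [r4c3∈{2}] r4c3 has the single candidate 2, so r4c3=2.
Step 35. [r8c9∈{5}] r8c9's peers cover all but 5 ⇒ r8c9=5.

Answer: 9 2 3 5 8 1 7 6 4 / 6 7 1 3 4 2 9 5 8 / 4 5 8 7 9 6 2 3 1 / 5 4 2 9 1 3 6 8 7 / 1 3 9 6 7 8 5 4 2 / 7 8 6 4 2 5 1 9 3 / 3 1 7 8 5 9 4 2 6 / 8 9 4 2 6 7 3 1 5 / 2 6 5 1 3 4 8 7 9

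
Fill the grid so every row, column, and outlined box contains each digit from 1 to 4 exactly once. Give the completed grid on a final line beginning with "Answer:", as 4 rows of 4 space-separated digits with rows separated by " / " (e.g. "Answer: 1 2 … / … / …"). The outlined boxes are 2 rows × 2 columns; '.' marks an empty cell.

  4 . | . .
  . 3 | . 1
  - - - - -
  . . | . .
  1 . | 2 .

Step 1. [r4c4∈{3,4}] in row 4, 3 fits only at r4c4 ⇒ r4c4=3.
Step 2. [r3c4∈{4}] r3c4's peers cover all but 4. So r3c4=4.
Step 3. [r3c2∈{2}] only 2 remains possible at r3c2, so r3c2=2.
Step 4. [r4c2∈{4}] r4c2 has the single candidate 4, so r4c2=4.
Step 5. [r3c3∈{1}] only 1 remains possible at r3c3. So r3c3=1.
Step 6. [r1c4∈{2}] r1c4 is down to just 2, so r1c4=2.
Step 7. [r3c1∈{3}] r3c1 is down to just 3, so r3c1=3.
Step 8. [r2c1∈{2}] r2c1's peers cover all but 2, so r2c1=2.
Step 9. [r1c3∈{3}] r1c3 has the single candidate 3, so r1c3=3.
Step 10. [r1c2∈{1}] only 1 remains possible at r1c2. So r1c2=1.
Step 11. [r2c3∈{4}] r2c3 has the single candidate 4 ⇒ r2c3=4.

Answer: 4 1 3 2 / 2 3 4 1 / 3 2 1 4 / 1 4 2 3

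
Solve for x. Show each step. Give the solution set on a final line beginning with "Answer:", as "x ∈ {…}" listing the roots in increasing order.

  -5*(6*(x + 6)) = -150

Step 1. [-5*(6*(x + 6)) = -150] -5 out front; divide by -5. So div: 6*(x + 6) = 30.
Step 2. [6*(x + 6) = 30] 6 out front; divide by 6, so div: x + 6 = 5.
Step 3. [x + 6 = 5] the outer +6 inverts by subtracting 6 ⇒ sub: x = -1.

Answer: x ∈ {-1}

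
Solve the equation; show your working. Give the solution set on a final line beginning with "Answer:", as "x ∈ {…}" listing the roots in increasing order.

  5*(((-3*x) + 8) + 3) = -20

Step 1. [5*(((-3*x) + 8) + 3) = -20] leading coefficient 5: divide by 5 ⇒ div: ((-3*x) + 8) + 3 = -4.
Step 2. [((-3*x) + 8) + 3 = -4] +3 is outermost — subtract 3 both sides. So sub: (-3*x) + 8 = -7.
Step 3. [(-3*x) + 8 = -7] 8 comes off first (subtract 8), so sub: -3*x = -15.
Step 4. [-3*x = -15] -3 out front; divide by -3, so div: x = 5.

Answer: x ∈ {5}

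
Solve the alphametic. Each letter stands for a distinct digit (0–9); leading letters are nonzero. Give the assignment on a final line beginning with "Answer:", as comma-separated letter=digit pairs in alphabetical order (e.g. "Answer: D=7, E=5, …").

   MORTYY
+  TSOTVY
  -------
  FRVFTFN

Step 1. [F] the sum has 7 digits but both addends have 6; that extra leading digit F is the final carry, namely 1, so F=1.
Step 2. [col 1: Y + Y ≡ N (mod 10)] several values work for N in column 1 (Y + Y ≡ N (mod 10), carry-in 0); try N=2. So N=2.
Step 3. [col 1: Y + Y ≡ N (mod 10)] in column 1 we have Y+Y≡N with carry-in 0; given N=2 and digits 1,2 already taken and all letters distinct, that pins Y to 6, so Y=6.
Step 4. [col 2: Y + V ≡ F (mod 10)] column 2 reads Y+V+carry(1)=F with Y=6, F=1; with digits 1,2,6 already taken and all letters distinct, the only value for V is 4, so V=4.
Step 5. [col 3: T + T ≡ T (mod 10)] in column 3 we have T+T≡T with carry-in 1; given nothing yet and digits 1,2,4,6 already taken and all letters distinct, that pins T to 9, so T=9.
Step 6. [col 4: R + O ≡ F (mod 10)] column 4 (R + O ≡ F (mod 10), carry-in 1) doesn't pin R yet; pick R=7 and continue ⇒ R=7.
Step 7. [col 4: R + O ≡ F (mod 10)] from column 4 (R=7, F=1, carry-in 1, digits 1,2,4,6,7,9 already taken and all letters distinct): O must equal 3 ⇒ O=3.
Step 8. [col 5: O + S ≡ V (mod 10)] column 5 reads O+S+carry(1)=V with O=3, V=4; with digits 1,2,3,4,6,7,9 already taken and all letters distinct, the only value for S is 0. So S=0.
Step 9. [col 6: M + T ≡ R (mod 10)] column 6 reads M+T+carry(0)=R with T=9, R=7; with digits 0,1,2,3,4,6,7,9 already taken and all letters distinct, the only value for M is 8 ⇒ M=8.

Answer: F=1, M=8, N=2, O=3, R=7, S=0, T=9, V=4, Y=6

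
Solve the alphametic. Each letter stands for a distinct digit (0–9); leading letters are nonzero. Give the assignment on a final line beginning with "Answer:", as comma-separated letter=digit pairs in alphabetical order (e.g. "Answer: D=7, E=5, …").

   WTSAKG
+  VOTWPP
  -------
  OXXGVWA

Step 1. [O] O is the leading digit of a 7-digit sum of two 6-digit numbers; the final carry is exactly 1. So O=1.
Step 2. [col 1: G + P ≡ A (mod 10)] P=3 is one option consistent with column 1 (G + P ≡ A (mod 10), carry-in 0) — take it. So P=3.
Step 3. [col 1: G + P ≡ A (mod 10)] several values work for G in column 1 (G + P ≡ A (mod 10), carry-in 0); try G=6 ⇒ G=6.
Step 4. [col 1: G + P ≡ A (mod 10)] column 1: given G=6, P=3, carry-in 0, and digits 1,3,6 already taken and all letters distinct, G+P≡A (mod 10) forces A=9 ⇒ A=9.
Step 5. [col 2: K + P ≡ W (mod 10)] several values work for W in column 2 (K + P ≡ W (mod 10), carry-in 0); try W=5. So W=5.
Step 6. [col 2: K + P ≡ W (mod 10)] from column 2 (P=3, W=5, carry-in 0, digits 1,3,5,6,9 already taken and all letters distinct): K must equal 2. So K=2.
Step 7. [col 3: A + W ≡ V (mod 10)] in column 3 we have A+W≡V with carry-in 0; given A=9, W=5 and digits 1,2,3,5,6,9 already taken and all letters distinct, that pins V to 4. So V=4.
Step 8. [col 4: S + T ≡ G (mod 10)] column 4 (S + T ≡ G (mod 10), carry-in 1) doesn't pin S yet; pick S=7 and continue. So S=7.
Step 9. [col 4: S + T ≡ G (mod 10)] in column 4 we have S+T≡G with carry-in 1; given S=7, G=6 and digits 1,2,3,4,5,6,7,9 already taken and all letters distinct, that pins T to 8 ⇒ T=8.
Step 10. [col 5: T + O ≡ X (mod 10)] column 5: given T=8, O=1, carry-in 1, and digits 1,2,3,4,5,6,7,8,9 already taken and all letters distinct, T+O≡X (mod 10) forces X=0. So X=0.

Answer: A=9, G=6, K=2, O=1, P=3, S=7, T=8, V=4, W=5, X=0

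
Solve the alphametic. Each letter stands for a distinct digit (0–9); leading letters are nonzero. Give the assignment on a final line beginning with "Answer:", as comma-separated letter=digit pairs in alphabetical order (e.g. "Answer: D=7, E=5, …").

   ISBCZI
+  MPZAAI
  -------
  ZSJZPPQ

Step 1. [col 1: I + I ≡ Q (mod 10)] no forcing yet in column 1 (carry-in 0); Q=6 is free and consistent — try it ⇒ Q=6.
Step 2. [Z] Z is the leading digit of a 7-digit sum of two 6-digit numbers; the final carry is exactly 1. So Z=1.
Step 3. [col 1: I + I ≡ Q (mod 10)] several values work for I in column 1 (I + I ≡ Q (mod 10), carry-in 0); try I=8. So I=8.
Step 4. [col 2: Z + A ≡ P (mod 10)] column 2 (Z + A ≡ P (mod 10), carry-in 1) doesn't pin P yet; pick P=9 and continue. So P=9.
Step 5. [col 2: Z + A ≡ P (mod 10)] column 2 reads Z+A+carry(1)=P with Z=1, P=9; with digits 1,6,8,9 already taken and all letters distinct, the only value for A is 7, so A=7.
Step 6. [col 3: C + A ≡ P (mod 10)] from column 3 (A=7, P=9, carry-in 0, digits 1,6,7,8,9 already taken and all letters distinct): C must equal 2, so C=2.
Step 7. [col 4: B + Z ≡ Z (mod 10)] in column 4 we have B+Z≡Z with carry-in 0; given Z=1 and digits 1,2,6,7,8,9 already taken and all letters distinct, that pins B to 0. So B=0.
Step 8. [col 5: S + P ≡ J (mod 10)] several values work for J in column 5 (S + P ≡ J (mod 10), carry-in 0); try J=3, so J=3.
Step 9. [col 5: S + P ≡ J (mod 10)] from column 5 (P=9, J=3, carry-in 0, digits 0,1,2,3,6,7,8,9 already taken and all letters distinct): S must equal 4. So S=4.
Step 10. [col 6: I + M ≡ S (mod 10)] in column 6 we have I+M≡S with carry-in 1; given I=8, S=4 and digits 0,1,2,3,4,6,7,8,9 already taken and all letters distinct, that pins M to 5 ⇒ M=5.

Answer: A=7, B=0, C=2, I=8, J=3, M=5, P=9, Q=6, S=4, Z=1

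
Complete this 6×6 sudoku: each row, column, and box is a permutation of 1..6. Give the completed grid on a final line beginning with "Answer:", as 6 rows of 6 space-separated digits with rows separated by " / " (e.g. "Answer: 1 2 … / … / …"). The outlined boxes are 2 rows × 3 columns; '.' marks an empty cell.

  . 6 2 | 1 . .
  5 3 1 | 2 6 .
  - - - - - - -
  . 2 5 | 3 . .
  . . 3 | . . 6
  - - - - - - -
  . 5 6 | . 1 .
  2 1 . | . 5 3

Step 1. [r1c1∈{4}] only 4 remains possible at r1c1 ⇒ r1c1=4.
Step 2. [r5c4∈{4}] r5c4 is down to just 4, so r5c4=4.
Step 3. [r3c6∈{1,4}] r3c6 is the only open cell in col 6 admitting 1. So r3c6=1.
Step 4. [r4c2∈{4}] r4c2's peers cover all but 4 ⇒ r4c2=4.
Step 5. [r2c6∈{4}] nothing but 4 survives at r2c6 ⇒ r2c6=4.
Step 6. [r4c1∈{1}] r4c1 is down to just 1 ⇒ r4c1=1.
Step 7. [r5c1∈{3}] r5c1 has the single candidate 3. So r5c1=3.
Step 8. [r6c4∈{6}] r6c4 has the single candidate 6. So r6c4=6.
Step 9. [r1c5∈{3}] r1c5's peers cover all but 3 ⇒ r1c5=3.
Step 10. [r6c3∈{4}] only 4 remains possible at r6c3. So r6c3=4.
Step 11. [r3c1∈{6}] r3c1's peers cover all but 6. So r3c1=6.
Step 12. [r4c5∈{2}] only 2 remains possible at r4c5. So r4c5=2.
Step 13. [r1c6∈{5}] r1c6 has the single candidate 5. So r1c6=5.
Step 14. [r5c6∈{2}] only 2 remains possible at r5c6. So r5c6=2.
Step 15. [r4c4∈{5}] only 5 remains possible at r4c4, so r4c4=5.
Step 16. [r3c5∈{4}] r3c5's peers cover all but 4. So r3c5=4.

Answer: 4 6 2 1 3 5 / 5 3 1 2 6 4 / 6 2 5 3 4 1 / 1 4 3 5 2 6 / 3 5 6 4 1 2 / 2 1 4 6 5 3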